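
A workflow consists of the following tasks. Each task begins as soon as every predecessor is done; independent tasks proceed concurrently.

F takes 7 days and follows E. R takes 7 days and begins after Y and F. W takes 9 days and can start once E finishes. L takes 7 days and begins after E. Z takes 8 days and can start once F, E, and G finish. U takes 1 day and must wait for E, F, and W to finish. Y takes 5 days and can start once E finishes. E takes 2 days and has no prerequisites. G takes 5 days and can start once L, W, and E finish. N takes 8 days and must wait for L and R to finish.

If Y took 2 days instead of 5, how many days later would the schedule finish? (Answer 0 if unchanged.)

0

The binding path is E→W→G→Z = 2+9+5+8 = 24; finish at 24 days.
Y has 2 days of float (longest path through it is 22).
The critical path is still E→W→G→Z; finish is now 24 days.
Change in finish: 24 − 24 = +0 days.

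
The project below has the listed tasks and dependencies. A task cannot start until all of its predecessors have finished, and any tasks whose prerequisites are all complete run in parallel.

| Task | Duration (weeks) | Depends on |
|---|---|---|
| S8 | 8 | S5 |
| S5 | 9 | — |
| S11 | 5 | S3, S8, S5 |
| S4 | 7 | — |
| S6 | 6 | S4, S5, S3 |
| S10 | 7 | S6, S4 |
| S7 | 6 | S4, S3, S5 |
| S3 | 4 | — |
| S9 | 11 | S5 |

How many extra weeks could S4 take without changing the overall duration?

2

The longest chain is S5→S6→S10 = 9+6+7 = 22; overall finish 22 weeks.
Longest path through S4: 20 weeks (earliest finish 7, latest finish 9).
Float = 22 − 20 = 2.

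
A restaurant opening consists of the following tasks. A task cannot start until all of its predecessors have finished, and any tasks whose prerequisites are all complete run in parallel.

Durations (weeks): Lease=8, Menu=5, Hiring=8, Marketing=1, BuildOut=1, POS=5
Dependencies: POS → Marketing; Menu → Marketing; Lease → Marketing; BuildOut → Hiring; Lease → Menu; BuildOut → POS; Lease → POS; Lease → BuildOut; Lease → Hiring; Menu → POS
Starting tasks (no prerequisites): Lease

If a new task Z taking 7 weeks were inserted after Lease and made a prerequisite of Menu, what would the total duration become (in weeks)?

26

Originally the job takes 19 weeks.
With Z inserted, Menu now waits for max(Lease, Z).
New critical path: Lease→Z→Menu→POS→Marketing = 8+7+5+5+1 = 26 ⇒ 26 weeks.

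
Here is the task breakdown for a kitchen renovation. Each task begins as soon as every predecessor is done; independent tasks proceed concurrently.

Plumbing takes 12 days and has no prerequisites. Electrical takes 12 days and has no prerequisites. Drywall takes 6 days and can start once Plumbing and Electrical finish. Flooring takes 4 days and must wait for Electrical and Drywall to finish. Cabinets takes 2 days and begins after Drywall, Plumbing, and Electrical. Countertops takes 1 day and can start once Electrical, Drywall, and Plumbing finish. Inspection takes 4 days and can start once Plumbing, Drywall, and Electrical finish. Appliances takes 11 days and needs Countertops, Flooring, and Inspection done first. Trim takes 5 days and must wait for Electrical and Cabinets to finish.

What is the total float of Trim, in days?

The longest chain is Plumbing→Drywall→Flooring→Appliances = 12+6+4+11 = 33; overall finish 33 days.
The longest chain containing Trim totals 25 days.
Slack of Trim = 28 − 20 = 8 days.

8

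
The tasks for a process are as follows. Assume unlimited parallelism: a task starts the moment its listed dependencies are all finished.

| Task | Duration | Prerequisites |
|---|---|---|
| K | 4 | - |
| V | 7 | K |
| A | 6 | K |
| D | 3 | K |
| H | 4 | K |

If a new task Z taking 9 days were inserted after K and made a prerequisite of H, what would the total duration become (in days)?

17

Originally the schedule takes 11 days.
With Z inserted, H now waits for max(K, Z).
New critical path: K→Z→H = 4+9+4 = 17 ⇒ 17 days.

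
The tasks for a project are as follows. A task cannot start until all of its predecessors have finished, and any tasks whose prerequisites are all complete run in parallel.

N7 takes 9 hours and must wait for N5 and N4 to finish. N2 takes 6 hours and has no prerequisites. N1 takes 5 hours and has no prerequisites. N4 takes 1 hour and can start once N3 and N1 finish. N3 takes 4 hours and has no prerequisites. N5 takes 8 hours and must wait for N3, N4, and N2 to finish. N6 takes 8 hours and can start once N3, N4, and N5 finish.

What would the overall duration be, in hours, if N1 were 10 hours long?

Actual critical path: N1→N4→N5→N7 = 5+1+8+9 = 23 ⇒ 23 hours.
N1 is on the critical path; changing it to 10 makes that path 28 hours.
That remains the longest chain; total 28 hours.

28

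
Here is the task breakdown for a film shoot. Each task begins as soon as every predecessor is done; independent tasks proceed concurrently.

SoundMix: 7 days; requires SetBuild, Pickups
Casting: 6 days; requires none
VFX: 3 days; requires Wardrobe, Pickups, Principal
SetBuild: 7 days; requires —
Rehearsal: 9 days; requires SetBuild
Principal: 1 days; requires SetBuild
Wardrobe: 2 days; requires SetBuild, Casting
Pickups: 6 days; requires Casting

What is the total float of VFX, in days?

4

Casting→Pickups→SoundMix = 6+6+7 = 19 sets the makespan at 19 days.
Longest path through VFX: 15 days (earliest finish 15, latest finish 19).
Slack of VFX = 16 − 12 = 4 days.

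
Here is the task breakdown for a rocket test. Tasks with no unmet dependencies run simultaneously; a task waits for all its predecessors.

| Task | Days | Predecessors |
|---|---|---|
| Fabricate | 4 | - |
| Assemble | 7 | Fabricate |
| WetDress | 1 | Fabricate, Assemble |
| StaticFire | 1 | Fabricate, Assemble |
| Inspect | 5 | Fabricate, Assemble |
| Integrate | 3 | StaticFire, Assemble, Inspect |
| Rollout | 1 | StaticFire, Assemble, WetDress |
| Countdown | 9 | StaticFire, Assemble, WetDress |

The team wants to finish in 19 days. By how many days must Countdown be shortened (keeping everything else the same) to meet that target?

2

Current finish: 21 days; target: 19.
Countdown is on every critical path, so each day cut from Countdown cuts the finish by one (this holds down to a finish of 19).
Need 21 − 19 = 2 days off Countdown → Countdown becomes 7 days, finish becomes 19.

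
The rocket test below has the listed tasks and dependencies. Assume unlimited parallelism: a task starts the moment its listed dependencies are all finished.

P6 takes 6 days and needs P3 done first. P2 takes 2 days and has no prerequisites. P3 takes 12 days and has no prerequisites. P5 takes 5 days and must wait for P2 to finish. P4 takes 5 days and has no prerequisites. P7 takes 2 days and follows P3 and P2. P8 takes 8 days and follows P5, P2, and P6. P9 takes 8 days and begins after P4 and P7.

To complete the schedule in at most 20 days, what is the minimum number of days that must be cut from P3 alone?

6

Current finish: 26 days; target: 20.
P3 is on every critical path, so each day cut from P3 cuts the finish by one (this holds down to a finish of 15).
Need 26 − 20 = 6 days off P3 → P3 becomes 6 days, finish becomes 20.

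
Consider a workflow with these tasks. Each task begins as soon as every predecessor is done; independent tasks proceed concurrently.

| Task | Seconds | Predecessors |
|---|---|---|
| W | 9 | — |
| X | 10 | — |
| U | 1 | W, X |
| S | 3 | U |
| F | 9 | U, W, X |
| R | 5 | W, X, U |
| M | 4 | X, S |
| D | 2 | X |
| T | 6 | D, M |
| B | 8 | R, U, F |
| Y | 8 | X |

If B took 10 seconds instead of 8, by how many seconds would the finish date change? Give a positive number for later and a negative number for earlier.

2

The binding path is X→U→F→B = 10+1+9+8 = 28; finish at 28 seconds.
B lies on that path, so at 10 seconds the path becomes 30 seconds.
That remains the longest chain; total 30 seconds.
Change in finish: 30 − 28 = +2 seconds.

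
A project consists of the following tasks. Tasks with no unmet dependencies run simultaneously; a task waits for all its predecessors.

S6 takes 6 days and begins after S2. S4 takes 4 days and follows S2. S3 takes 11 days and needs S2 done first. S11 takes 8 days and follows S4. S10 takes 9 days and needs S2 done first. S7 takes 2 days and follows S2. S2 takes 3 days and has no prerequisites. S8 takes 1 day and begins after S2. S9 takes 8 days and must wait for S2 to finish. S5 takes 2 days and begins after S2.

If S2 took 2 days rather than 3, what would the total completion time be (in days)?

14

Actual critical path: S2→S4→S11 = 3+4+8 = 15 ⇒ 15 days.
Since S2 is critical, the -1 change carries straight to that chain (now 14 days).
No other chain overtakes it, so the finish is 14 days.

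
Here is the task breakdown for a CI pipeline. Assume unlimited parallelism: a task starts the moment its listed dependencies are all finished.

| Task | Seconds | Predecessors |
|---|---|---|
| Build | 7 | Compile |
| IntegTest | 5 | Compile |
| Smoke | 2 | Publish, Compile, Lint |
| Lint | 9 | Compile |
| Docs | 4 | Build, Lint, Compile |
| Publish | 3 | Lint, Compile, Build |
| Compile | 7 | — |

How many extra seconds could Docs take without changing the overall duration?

Critical path: Compile→Lint→Publish→Smoke = 7+9+3+2 = 21, so the finish is 21 seconds.
Longest path through Docs: 20 seconds (earliest finish 20, latest finish 21).
Slack of Docs = 17 − 16 = 1 second.

1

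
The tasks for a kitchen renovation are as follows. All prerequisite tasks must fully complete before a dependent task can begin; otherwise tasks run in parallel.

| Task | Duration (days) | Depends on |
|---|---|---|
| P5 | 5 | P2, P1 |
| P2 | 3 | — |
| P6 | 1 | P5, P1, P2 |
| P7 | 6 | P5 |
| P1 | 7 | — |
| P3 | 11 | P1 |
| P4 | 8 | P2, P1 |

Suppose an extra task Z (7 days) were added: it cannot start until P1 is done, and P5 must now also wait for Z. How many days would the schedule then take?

25

Originally the schedule takes 18 days.
With Z inserted, P5 now waits for max(P2, P1, Z).
New critical path: P1→Z→P5→P7 = 7+7+5+6 = 25 ⇒ 25 days.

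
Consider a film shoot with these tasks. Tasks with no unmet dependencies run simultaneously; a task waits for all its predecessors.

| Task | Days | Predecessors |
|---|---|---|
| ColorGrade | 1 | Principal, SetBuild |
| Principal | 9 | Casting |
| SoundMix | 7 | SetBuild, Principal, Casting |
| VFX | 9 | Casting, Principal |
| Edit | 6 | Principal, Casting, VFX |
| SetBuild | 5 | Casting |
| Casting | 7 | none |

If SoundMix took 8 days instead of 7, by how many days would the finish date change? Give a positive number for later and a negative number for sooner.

Actual critical path: Casting→Principal→VFX→Edit = 7+9+9+6 = 31 ⇒ 31 days.
SoundMix is off the critical path — its longest chain is 23 days, giving 8 of slack.
The critical path is still Casting→Principal→VFX→Edit; finish is now 31 days.
Change in finish: 31 − 31 = +0 days.

0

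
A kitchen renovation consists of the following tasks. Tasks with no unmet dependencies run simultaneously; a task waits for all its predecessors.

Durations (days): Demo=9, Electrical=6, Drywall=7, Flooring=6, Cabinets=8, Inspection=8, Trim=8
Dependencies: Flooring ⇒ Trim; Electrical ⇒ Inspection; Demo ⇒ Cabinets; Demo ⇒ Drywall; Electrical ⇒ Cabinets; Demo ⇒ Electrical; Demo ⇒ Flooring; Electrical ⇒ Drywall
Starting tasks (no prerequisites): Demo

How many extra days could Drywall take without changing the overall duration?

1

Critical path: Demo→Electrical→Cabinets = 9+6+8 = 23, so the finish is 23 days.
Drywall finishes as early as 22 and must finish by 23.
Float = 23 − 22 = 1.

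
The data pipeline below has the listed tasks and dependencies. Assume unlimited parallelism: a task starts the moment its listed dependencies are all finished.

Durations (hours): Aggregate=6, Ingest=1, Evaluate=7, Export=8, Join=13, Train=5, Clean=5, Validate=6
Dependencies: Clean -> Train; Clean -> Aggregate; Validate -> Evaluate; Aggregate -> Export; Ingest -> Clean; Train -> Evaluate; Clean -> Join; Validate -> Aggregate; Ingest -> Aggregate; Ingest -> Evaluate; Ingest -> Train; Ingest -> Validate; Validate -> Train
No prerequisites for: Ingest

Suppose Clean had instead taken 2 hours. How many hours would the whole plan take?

Actual critical path: Ingest→Validate→Aggregate→Export = 1+6+6+8 = 21 ⇒ 21 hours.
Clean has 1 hour of float (longest path through it is 20).
That remains the longest chain; total 21 hours.

21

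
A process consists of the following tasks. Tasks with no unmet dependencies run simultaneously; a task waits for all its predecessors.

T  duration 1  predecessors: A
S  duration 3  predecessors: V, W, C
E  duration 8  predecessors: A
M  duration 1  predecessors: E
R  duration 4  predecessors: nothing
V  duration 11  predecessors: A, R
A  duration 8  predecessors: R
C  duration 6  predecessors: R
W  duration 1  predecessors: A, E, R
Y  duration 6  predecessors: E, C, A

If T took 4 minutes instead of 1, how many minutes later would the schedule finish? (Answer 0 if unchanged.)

As given, the longest chain is R→A→E→Y = 4+8+8+6 = 26, so the finish is 26 minutes.
T has 13 minutes of float (longest path through it is 13).
The critical path is still R→A→E→Y; finish is now 26 minutes.
Change in finish: 26 − 26 = +0 minutes.

0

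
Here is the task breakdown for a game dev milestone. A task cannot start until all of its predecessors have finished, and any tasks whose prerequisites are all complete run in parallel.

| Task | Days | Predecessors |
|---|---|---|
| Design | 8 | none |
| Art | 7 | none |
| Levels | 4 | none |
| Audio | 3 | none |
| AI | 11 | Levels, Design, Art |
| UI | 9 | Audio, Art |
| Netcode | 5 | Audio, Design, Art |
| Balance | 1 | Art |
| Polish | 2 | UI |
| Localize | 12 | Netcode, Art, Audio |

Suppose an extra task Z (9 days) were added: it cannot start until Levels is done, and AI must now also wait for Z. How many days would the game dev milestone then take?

Originally the game dev milestone takes 25 days.
With Z inserted, AI now waits for max(Levels, Design, Art, Z).
New critical path: Design→Netcode→Localize = 8+5+12 = 25 ⇒ 25 days.

25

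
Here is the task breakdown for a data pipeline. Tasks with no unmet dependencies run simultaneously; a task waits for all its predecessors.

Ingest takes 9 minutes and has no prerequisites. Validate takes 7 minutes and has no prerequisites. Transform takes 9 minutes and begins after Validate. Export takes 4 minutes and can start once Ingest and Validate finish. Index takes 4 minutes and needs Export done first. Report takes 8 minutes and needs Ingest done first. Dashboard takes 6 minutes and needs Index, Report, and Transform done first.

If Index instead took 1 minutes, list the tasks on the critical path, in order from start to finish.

Ingest, Report, Dashboard

Actual critical path: Ingest→Export→Index→Dashboard = 9+4+4+6 = 23 ⇒ 23 minutes.
Index lies on that path, so at 1 minute the path becomes 20 minutes.
Now Ingest→Report→Dashboard = 9+8+6 = 23 is longest, so the finish becomes 23 minutes.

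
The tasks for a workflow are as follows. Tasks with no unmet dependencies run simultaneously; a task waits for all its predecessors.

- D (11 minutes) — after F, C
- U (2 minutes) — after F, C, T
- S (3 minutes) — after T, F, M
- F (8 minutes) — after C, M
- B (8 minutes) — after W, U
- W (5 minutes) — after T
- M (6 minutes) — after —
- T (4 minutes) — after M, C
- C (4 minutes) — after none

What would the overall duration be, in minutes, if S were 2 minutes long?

Baseline: M→F→D = 6+8+11 = 25 → 25 minutes.
S has 8 minutes of float (longest path through it is 17).
No other chain overtakes it, so the finish is 25 minutes.

25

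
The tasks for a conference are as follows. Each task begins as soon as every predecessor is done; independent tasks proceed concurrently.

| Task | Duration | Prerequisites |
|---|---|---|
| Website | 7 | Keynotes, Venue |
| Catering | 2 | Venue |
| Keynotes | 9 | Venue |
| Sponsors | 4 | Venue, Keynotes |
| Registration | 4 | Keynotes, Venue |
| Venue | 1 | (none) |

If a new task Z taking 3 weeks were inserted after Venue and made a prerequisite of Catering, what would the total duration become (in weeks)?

Originally the project takes 17 weeks.
With Z inserted, Catering now waits for max(Venue, Z).
New critical path: Venue→Keynotes→Website = 1+9+7 = 17 ⇒ 17 weeks.

17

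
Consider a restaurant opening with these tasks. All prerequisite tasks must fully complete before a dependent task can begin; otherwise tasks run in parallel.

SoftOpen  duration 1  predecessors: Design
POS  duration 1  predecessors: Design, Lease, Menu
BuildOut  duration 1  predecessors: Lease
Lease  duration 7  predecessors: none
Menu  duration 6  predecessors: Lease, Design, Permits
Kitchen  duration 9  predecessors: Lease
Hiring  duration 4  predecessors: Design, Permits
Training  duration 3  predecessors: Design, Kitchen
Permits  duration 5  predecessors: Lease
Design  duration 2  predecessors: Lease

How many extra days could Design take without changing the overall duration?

3

Lease→Permits→Menu→POS = 7+5+6+1 = 19 sets the makespan at 19 days.
Design finishes as early as 9 and must finish by 12.
Slack of Design = 10 − 7 = 3 days.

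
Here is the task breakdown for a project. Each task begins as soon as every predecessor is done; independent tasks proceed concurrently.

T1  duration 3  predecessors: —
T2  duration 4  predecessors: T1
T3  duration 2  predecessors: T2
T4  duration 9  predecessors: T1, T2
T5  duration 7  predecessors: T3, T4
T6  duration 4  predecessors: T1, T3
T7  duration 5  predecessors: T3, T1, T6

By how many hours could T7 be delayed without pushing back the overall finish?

T1→T2→T4→T5 = 3+4+9+7 = 23 sets the makespan at 23 hours.
Longest path through T7: 18 hours (earliest finish 18, latest finish 23).
So T7 can slip 23 − 18 = 5 hours.

5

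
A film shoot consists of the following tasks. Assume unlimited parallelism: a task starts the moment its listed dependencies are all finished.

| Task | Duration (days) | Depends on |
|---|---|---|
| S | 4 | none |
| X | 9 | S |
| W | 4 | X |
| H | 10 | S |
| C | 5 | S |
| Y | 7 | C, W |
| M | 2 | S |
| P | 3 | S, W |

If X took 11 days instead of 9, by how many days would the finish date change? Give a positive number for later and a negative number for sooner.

As given, the longest chain is S→X→W→Y = 4+9+4+7 = 24, so the finish is 24 days.
X lies on that path, so at 11 days the path becomes 26 days.
That remains the longest chain; total 26 days.
Change in finish: 26 − 24 = +2 days.

2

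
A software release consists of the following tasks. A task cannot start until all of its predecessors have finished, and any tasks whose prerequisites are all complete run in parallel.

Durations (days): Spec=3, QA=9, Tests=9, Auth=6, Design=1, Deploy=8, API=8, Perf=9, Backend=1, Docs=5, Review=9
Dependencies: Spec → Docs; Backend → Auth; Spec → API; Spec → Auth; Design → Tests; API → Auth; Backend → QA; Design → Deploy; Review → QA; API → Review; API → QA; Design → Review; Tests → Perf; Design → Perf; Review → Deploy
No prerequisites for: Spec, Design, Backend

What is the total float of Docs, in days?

21

The longest chain is Spec→API→Review→QA = 3+8+9+9 = 29; overall finish 29 days.
Docs finishes as early as 8 and must finish by 29.
Float = 29 − 8 = 21.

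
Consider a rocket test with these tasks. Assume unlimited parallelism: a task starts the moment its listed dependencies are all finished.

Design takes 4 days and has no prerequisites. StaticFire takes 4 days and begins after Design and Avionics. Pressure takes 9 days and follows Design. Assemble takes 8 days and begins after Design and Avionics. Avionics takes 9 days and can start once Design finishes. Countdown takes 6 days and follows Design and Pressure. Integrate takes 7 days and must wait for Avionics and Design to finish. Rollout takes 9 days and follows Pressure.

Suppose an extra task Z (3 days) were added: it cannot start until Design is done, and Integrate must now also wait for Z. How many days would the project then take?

22

Originally the project takes 22 days.
With Z inserted, Integrate now waits for max(Avionics, Design, Z).
New critical path: Design→Pressure→Rollout = 4+9+9 = 22 ⇒ 22 days.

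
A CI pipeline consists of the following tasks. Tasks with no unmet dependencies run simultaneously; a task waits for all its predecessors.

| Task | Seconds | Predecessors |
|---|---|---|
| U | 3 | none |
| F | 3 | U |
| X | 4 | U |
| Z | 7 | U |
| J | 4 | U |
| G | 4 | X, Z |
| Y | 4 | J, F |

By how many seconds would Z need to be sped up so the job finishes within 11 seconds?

3

Current finish: 14 seconds; target: 11.
Z is on every critical path, so each second cut from Z cuts the finish by one (this holds down to a finish of 11).
Need 14 − 11 = 3 seconds off Z → Z becomes 4 seconds, finish becomes 11.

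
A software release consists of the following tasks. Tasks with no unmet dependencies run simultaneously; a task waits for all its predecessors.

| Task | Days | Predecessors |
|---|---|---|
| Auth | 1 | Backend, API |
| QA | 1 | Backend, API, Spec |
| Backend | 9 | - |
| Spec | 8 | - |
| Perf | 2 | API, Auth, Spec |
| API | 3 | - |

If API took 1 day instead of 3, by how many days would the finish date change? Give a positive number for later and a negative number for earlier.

As given, the longest chain is Backend→Auth→Perf = 9+1+2 = 12, so the finish is 12 days.
API is off the critical path — its longest chain is 6 days, giving 6 of slack.
The critical path is still Backend→Auth→Perf; finish is now 12 days.
Change in finish: 12 − 12 = +0 days.

0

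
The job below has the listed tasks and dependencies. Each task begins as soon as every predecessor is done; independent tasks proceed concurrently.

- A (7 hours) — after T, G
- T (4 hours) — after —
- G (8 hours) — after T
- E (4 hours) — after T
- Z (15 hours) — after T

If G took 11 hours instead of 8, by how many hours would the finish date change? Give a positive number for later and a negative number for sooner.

3

The binding path is T→G→A = 4+8+7 = 19; finish at 19 hours.
Since G is critical, the +3 change carries straight to that chain (now 22 hours).
That remains the longest chain; total 22 hours.
Change in finish: 22 − 19 = +3 hours.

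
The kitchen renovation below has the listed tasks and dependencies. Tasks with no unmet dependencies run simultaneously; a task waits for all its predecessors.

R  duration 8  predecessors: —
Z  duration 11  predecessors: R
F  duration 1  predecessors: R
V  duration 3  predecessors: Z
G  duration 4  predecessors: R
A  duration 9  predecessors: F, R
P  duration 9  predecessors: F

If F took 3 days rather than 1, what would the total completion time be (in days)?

22

Baseline: R→Z→V = 8+11+3 = 22 → 22 days.
F is off the critical path — its longest chain is 18 days, giving 4 of slack.
No other chain overtakes it, so the finish is 22 days.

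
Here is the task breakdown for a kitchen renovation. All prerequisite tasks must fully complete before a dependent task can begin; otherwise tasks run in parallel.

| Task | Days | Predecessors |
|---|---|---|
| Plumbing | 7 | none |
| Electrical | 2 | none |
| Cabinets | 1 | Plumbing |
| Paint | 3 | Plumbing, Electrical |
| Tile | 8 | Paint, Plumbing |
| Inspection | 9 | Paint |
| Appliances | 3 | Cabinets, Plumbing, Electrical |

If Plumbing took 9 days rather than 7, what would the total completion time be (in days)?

Baseline: Plumbing→Paint→Inspection = 7+3+9 = 19 → 19 days.
Plumbing lies on that path, so at 9 days the path becomes 21 days.
No other chain overtakes it, so the finish is 21 days.

21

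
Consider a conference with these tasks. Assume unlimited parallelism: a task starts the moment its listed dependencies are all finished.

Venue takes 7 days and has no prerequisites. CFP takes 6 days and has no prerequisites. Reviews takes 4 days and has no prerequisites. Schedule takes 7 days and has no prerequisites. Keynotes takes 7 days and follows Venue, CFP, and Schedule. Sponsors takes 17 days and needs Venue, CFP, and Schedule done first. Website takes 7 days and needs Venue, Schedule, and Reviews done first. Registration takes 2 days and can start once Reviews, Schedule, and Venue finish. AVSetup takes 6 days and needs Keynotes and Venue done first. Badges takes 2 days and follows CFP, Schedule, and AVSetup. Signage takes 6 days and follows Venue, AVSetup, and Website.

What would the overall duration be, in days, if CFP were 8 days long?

27

Baseline: Venue→Keynotes→AVSetup→Signage = 7+7+6+6 = 26 → 26 days.
The longest path through CFP is only 25 days, so CFP has float 1.
Now CFP→Keynotes→AVSetup→Signage = 8+7+6+6 = 27 is longest, so the finish becomes 27 days.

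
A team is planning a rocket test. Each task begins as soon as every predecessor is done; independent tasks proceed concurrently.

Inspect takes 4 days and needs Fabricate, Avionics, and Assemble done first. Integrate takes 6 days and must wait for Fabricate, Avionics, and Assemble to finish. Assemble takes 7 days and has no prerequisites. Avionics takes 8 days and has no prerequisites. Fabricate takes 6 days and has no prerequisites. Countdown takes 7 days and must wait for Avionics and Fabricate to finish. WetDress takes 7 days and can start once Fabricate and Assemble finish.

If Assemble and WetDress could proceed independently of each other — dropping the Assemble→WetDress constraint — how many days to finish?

With the dependency in place, Avionics→Countdown = 8+7 = 15 sets the finish at 15 days.
Without Assemble→WetDress, WetDress's earliest start moves from 7 to 6.
After: Avionics→Countdown = 8+7 = 15 → 15 days.

15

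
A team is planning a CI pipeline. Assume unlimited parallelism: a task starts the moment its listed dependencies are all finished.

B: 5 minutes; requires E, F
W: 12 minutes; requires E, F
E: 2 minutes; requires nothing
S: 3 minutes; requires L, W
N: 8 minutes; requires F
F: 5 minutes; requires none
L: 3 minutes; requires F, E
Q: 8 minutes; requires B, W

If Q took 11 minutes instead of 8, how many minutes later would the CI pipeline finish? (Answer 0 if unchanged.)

3

Critical path before the change: F→W→Q = 5+12+8 = 25 giving 25 minutes.
Since Q is critical, the +3 change carries straight to that chain (now 28 minutes).
The critical path is still F→W→Q; finish is now 28 minutes.
Change in finish: 28 − 25 = +3 minutes.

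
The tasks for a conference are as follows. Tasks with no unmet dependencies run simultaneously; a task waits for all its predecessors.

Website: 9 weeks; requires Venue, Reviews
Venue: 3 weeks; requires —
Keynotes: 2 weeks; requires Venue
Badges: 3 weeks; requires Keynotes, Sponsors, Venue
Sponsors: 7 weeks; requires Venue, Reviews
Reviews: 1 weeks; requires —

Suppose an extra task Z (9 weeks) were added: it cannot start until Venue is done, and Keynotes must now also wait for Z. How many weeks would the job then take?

17

Originally the job takes 13 weeks.
With Z inserted, Keynotes now waits for max(Venue, Z).
New critical path: Venue→Z→Keynotes→Badges = 3+9+2+3 = 17 ⇒ 17 weeks.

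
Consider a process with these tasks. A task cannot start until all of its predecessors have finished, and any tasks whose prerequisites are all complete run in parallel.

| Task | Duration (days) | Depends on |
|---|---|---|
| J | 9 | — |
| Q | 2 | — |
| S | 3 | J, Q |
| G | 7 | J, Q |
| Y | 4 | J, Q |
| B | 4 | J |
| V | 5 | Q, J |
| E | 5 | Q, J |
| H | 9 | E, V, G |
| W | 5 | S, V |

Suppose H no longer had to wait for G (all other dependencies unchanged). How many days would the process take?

23

Original critical path: J→G→H = 9+7+9 = 25 ⇒ 25 days.
Without G→H, H's earliest start moves from 16 to 14.
New critical path: J→V→H = 9+5+9 = 23 ⇒ 23 days.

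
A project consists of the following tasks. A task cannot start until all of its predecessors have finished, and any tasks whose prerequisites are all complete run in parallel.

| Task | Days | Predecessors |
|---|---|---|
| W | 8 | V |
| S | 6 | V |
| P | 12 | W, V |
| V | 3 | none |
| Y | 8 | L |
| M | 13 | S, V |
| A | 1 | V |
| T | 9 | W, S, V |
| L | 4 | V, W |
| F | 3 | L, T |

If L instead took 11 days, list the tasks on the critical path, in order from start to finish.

Actual critical path: V→W→L→Y = 3+8+4+8 = 23 ⇒ 23 days.
L is on the critical path; changing it to 11 makes that path 30 days.
No other chain overtakes it, so the finish is 30 days.

V, W, L, Y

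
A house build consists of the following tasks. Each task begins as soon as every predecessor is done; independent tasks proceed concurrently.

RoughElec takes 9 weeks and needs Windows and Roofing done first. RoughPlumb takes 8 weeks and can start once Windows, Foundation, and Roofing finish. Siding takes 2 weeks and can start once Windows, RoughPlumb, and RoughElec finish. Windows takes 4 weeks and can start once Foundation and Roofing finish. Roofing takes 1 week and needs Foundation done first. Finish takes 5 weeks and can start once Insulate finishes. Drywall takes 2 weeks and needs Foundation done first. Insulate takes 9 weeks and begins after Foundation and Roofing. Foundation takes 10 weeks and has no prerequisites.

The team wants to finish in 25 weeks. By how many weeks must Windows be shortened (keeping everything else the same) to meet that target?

Current finish: 26 weeks; target: 25.
Windows is on every critical path, so each week cut from Windows cuts the finish by one (this holds down to a finish of 25).
Need 26 − 25 = 1 week off Windows → Windows becomes 3 weeks, finish becomes 25.

1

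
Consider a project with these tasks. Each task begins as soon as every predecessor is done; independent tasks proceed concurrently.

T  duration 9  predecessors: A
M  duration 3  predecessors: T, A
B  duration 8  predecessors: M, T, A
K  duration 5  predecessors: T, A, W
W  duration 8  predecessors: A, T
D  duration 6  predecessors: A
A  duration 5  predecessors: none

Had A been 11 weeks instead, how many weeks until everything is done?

33

The binding path is A→T→W→K = 5+9+8+5 = 27; finish at 27 weeks.
A is on the critical path; changing it to 11 makes that path 33 weeks.
The critical path is still A→T→W→K; finish is now 33 weeks.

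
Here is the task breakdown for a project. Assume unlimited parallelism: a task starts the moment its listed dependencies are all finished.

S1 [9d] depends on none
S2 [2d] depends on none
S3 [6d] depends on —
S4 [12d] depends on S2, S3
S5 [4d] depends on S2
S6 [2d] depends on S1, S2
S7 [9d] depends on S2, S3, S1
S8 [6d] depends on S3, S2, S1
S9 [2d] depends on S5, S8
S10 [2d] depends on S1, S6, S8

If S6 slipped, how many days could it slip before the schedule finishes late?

The longest chain is S1→S7 = 9+9 = 18; overall finish 18 days.
Longest path through S6: 13 days (earliest finish 11, latest finish 16).
Float = 18 − 13 = 5.

5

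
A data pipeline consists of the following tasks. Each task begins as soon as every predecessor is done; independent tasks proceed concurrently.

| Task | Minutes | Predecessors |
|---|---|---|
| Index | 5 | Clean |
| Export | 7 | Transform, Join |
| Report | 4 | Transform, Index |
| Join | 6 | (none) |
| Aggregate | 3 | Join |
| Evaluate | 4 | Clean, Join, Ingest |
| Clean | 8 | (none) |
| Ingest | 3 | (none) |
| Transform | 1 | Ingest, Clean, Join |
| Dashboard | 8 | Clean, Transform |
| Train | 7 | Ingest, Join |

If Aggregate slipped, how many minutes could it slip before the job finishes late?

8

Clean→Transform→Dashboard = 8+1+8 = 17 sets the makespan at 17 minutes.
Aggregate finishes as early as 9 and must finish by 17.
Slack of Aggregate = 14 − 6 = 8 minutes.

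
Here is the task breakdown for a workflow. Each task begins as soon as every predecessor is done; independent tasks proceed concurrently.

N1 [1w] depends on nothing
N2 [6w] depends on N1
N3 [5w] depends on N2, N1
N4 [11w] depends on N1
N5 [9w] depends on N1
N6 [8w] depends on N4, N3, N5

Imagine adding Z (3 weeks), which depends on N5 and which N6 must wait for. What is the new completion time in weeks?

Originally the workflow takes 20 weeks.
With Z inserted, N6 now waits for max(N4, N3, N5, Z).
New critical path: N1→N5→Z→N6 = 1+9+3+8 = 21 ⇒ 21 weeks.

21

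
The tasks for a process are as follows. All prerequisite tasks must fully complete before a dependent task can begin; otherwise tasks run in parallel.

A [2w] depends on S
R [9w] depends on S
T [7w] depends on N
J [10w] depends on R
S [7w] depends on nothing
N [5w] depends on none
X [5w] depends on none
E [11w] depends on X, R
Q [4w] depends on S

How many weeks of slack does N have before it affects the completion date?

15

The longest chain is S→R→E = 7+9+11 = 27; overall finish 27 weeks.
N finishes as early as 5 and must finish by 20.
Float = 27 − 12 = 15.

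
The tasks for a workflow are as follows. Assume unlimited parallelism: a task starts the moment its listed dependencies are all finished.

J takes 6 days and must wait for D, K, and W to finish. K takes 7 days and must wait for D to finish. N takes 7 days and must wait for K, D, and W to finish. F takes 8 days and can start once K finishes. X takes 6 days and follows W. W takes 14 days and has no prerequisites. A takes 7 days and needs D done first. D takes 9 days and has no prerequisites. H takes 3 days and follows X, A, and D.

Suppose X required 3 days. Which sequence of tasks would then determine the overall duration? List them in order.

As given, the longest chain is D→K→F = 9+7+8 = 24, so the finish is 24 days.
The longest path through X is only 23 days, so X has float 1.
The critical path is still D→K→F; finish is now 24 days.

D, K, F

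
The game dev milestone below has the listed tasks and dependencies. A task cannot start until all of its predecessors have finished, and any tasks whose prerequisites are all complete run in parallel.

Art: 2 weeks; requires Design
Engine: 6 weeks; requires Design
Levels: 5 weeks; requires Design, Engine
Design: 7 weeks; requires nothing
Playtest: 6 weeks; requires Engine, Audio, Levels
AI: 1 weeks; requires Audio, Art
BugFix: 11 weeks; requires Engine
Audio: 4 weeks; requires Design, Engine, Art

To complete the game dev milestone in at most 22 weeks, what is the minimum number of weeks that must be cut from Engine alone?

2

Current finish: 24 weeks; target: 22.
Engine is on every critical path, so each week cut from Engine cuts the finish by one (this holds down to a finish of 19).
Need 24 − 22 = 2 weeks off Engine → Engine becomes 4 weeks, finish becomes 22.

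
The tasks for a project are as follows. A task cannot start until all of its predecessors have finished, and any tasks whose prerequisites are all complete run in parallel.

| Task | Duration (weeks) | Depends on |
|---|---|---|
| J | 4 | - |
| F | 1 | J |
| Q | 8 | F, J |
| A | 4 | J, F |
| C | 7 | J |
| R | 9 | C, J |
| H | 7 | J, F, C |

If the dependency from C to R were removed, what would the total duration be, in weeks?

Original critical path: J→C→R = 4+7+9 = 20 ⇒ 20 weeks.
Without C→R, R's earliest start moves from 11 to 4.
The longest chain is now J→C→H = 4+7+7 = 18, so the schedule takes 18 weeks.

18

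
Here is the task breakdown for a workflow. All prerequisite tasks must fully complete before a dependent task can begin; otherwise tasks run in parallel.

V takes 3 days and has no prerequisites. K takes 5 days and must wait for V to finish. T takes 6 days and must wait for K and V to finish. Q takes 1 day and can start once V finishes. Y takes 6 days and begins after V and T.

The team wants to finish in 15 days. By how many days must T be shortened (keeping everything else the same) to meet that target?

5

Current finish: 20 days; target: 15.
T is on every critical path, so each day cut from T cuts the finish by one (this holds down to a finish of 15).
Need 20 − 15 = 5 days off T → T becomes 1 day, finish becomes 15.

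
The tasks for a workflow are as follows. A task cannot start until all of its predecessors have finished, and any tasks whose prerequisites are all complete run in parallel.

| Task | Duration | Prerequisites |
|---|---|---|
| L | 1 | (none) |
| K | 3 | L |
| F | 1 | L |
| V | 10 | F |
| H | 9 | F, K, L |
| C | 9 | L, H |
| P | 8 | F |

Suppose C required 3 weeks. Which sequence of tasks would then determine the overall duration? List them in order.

L, K, H, C

The binding path is L→K→H→C = 1+3+9+9 = 22; finish at 22 weeks.
Since C is critical, the -6 change carries straight to that chain (now 16 weeks).
The critical path is still L→K→H→C; finish is now 16 weeks.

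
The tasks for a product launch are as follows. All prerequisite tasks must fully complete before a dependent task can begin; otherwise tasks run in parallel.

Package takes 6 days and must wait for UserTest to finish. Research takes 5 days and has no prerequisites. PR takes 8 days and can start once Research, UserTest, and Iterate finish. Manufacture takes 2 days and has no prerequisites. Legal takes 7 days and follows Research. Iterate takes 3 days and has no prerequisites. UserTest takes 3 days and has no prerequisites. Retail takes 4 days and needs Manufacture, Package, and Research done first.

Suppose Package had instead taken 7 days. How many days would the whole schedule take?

14

Actual critical path: UserTest→Package→Retail = 3+6+4 = 13 ⇒ 13 days.
Package lies on that path, so at 7 days the path becomes 14 days.
No other chain overtakes it, so the finish is 14 days.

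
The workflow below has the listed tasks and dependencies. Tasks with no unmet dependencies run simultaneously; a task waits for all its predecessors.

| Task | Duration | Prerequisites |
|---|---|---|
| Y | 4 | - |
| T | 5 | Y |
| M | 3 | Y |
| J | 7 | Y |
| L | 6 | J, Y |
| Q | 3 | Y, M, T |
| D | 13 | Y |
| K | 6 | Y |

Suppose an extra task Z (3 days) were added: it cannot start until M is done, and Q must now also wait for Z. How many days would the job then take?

Originally the job takes 17 days.
With Z inserted, Q now waits for max(Y, M, T, Z).
New critical path: Y→J→L = 4+7+6 = 17 ⇒ 17 days.

17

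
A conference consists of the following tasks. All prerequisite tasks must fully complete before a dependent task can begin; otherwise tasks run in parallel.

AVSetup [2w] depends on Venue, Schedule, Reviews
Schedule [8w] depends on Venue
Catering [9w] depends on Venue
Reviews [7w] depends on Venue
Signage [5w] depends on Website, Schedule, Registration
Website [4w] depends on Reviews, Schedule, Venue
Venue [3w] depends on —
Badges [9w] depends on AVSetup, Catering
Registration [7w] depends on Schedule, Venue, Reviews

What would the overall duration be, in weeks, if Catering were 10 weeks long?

Actual critical path: Venue→Schedule→Registration→Signage = 3+8+7+5 = 23 ⇒ 23 weeks.
Catering has 2 weeks of float (longest path through it is 21).
The critical path is still Venue→Schedule→Registration→Signage; finish is now 23 weeks.

23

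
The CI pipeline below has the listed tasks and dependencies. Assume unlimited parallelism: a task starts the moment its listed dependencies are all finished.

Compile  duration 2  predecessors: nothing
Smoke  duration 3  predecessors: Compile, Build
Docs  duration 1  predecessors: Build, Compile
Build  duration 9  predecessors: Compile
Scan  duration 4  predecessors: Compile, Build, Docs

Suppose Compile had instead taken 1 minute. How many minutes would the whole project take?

Critical path before the change: Compile→Build→Docs→Scan = 2+9+1+4 = 16 giving 16 minutes.
Compile lies on that path, so at 1 minute the path becomes 15 minutes.
No other chain overtakes it, so the finish is 15 minutes.

15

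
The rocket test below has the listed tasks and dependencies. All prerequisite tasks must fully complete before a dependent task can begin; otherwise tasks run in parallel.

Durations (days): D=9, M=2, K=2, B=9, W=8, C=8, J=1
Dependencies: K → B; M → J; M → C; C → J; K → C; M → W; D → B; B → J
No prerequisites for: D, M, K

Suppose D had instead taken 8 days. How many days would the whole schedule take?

18

Actual critical path: D→B→J = 9+9+1 = 19 ⇒ 19 days.
Since D is critical, the -1 change carries straight to that chain (now 18 days).
No other chain overtakes it, so the finish is 18 days.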